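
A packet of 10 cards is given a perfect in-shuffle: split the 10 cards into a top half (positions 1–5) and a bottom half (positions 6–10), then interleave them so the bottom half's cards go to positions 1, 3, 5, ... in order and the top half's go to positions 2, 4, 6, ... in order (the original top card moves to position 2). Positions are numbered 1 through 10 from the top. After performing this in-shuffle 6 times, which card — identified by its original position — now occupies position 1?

5

Work backwards from position 1, undoing one in-shuffle at a time:
1 ← 6 ← 3 ← 7 ← 9 ← 10 ← 5
So the card now at position 1 started at position 5.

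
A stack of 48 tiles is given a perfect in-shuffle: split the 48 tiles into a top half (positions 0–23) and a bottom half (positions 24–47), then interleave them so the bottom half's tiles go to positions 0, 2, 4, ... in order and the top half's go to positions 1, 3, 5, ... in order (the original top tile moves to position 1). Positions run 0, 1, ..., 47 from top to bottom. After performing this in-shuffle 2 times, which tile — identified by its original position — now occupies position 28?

Work backwards from position 28, undoing one in-shuffle at a time:
28 ← 38 ← 43
So the tile now at position 28 started at position 43.

43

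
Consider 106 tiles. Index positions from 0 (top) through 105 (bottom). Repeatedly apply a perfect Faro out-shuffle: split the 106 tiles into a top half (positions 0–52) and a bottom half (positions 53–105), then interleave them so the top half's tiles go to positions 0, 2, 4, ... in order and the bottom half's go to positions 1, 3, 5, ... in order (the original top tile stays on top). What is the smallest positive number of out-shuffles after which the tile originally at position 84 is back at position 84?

4

Follow position 84 under repeated out-shuffles:
84 → 63 → 21 → 42 → 84
It first returns after 4 out-shuffles.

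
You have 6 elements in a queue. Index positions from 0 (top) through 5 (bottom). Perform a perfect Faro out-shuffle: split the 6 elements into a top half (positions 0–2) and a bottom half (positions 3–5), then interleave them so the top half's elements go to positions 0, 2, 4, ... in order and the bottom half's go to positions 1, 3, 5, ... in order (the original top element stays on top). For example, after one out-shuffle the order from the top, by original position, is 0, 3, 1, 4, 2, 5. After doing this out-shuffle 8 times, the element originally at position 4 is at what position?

4

Track the element's position through each out-shuffle:
4 → 3 → 1 → 2 → 4 → 3 → 1 → 2 → 4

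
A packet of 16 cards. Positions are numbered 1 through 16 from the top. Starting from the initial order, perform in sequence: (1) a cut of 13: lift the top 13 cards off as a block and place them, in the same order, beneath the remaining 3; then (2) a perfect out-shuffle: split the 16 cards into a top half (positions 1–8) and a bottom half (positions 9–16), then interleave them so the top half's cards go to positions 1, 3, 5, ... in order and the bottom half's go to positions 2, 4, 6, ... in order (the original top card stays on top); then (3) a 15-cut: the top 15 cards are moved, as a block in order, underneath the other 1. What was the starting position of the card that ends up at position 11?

Undo the operations in reverse order, starting from position 11:
  undo op 3 (cut 15): 11 ← 10
  undo op 2 (out-shuffle, from bottom half): 10 ← 13
  undo op 1 (cut 13): 13 ← 10
So the card at position 11 came from original position 10.

10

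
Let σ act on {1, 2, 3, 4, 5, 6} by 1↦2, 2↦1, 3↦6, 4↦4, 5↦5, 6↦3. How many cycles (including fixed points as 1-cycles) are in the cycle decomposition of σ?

Cycle decomposition: (1 2) (3 6) (4) (5).
4 cycles.

4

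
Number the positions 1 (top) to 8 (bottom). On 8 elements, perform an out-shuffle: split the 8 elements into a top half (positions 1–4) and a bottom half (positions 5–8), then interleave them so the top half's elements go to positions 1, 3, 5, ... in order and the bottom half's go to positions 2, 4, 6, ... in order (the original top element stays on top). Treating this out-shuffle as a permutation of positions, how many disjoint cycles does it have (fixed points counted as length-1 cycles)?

Trace each unvisited position around until it returns:
(1) (2 3 5) (4 7 6) (8)
4 cycles in total.

4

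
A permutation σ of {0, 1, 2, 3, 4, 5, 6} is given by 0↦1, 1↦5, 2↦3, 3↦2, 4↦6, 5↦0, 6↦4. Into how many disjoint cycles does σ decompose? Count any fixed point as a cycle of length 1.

3

Cycle decomposition: (0 1 5) (2 3) (4 6).
3 cycles.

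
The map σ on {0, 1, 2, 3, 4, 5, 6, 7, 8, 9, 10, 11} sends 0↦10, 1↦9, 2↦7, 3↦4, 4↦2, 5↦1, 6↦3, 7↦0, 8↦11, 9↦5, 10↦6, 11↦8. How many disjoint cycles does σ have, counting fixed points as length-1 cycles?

3

Cycle decomposition: (0 10 6 3 4 2 7) (1 9 5) (8 11).
3 cycles.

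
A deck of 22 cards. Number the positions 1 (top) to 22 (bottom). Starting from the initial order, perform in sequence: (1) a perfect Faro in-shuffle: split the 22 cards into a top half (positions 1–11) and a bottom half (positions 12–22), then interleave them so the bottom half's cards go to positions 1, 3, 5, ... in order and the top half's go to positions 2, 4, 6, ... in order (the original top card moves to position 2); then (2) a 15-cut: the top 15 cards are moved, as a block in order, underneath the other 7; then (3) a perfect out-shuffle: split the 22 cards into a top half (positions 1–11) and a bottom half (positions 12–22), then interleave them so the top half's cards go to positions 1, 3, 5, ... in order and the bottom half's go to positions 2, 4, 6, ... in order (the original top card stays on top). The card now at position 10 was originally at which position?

Undo the operations in reverse order, starting from position 10:
  undo op 3 (out-shuffle, from bottom half): 10 ← 16
  undo op 2 (cut 15): 16 ← 9
  undo op 1 (in-shuffle, from bottom half): 9 ← 16
So the card at position 10 came from original position 16.

16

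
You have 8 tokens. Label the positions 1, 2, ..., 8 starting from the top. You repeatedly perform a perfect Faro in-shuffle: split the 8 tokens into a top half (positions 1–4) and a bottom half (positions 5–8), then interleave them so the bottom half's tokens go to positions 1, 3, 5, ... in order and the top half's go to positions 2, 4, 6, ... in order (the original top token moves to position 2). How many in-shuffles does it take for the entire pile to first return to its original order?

6

The in-shuffle permutes the 8 positions with cycle lengths [2, 6].
Every token is home exactly when every cycle has completed a whole number of laps, i.e. after lcm(2, 6) = 6 in-shuffles.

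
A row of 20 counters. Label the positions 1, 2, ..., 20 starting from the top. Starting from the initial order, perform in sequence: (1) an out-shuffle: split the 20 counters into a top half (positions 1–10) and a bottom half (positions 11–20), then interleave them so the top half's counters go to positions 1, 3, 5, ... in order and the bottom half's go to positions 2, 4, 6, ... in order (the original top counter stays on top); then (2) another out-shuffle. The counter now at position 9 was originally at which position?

Undo the operations in reverse order, starting from position 9:
  undo op 2 (out-shuffle, from top half): 9 ← 5
  undo op 1 (out-shuffle, from top half): 5 ← 3
So the counter at position 9 came from original position 3.

3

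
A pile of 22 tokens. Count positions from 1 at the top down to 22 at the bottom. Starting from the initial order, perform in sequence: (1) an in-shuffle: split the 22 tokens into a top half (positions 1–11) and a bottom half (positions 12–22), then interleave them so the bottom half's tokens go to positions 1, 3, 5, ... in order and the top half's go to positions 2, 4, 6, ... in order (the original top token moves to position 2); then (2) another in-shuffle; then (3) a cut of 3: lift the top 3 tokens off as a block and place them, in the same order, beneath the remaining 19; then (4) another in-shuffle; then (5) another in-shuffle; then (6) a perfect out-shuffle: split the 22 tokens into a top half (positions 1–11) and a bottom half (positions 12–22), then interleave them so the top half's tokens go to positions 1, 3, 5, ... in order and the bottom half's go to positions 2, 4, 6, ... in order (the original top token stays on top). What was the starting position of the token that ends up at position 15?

7

Undo the operations in reverse order, starting from position 15:
  undo op 6 (out-shuffle, from top half): 15 ← 8
  undo op 5 (in-shuffle, from top half): 8 ← 4
  undo op 4 (in-shuffle, from top half): 4 ← 2
  undo op 3 (cut 3): 2 ← 5
  undo op 2 (in-shuffle, from bottom half): 5 ← 14
  undo op 1 (in-shuffle, from top half): 14 ← 7
So the token at position 15 came from original position 7.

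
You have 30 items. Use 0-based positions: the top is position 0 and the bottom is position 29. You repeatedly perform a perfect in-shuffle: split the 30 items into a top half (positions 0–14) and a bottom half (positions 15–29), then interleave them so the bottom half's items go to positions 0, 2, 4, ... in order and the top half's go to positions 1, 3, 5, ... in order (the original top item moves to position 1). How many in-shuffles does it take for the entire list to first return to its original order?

The in-shuffle permutes the 30 positions with cycle lengths [5, 5, 5, 5, 5, 5].
Every item is home exactly when every cycle has completed a whole number of laps, i.e. after lcm(5) = 5 in-shuffles.

5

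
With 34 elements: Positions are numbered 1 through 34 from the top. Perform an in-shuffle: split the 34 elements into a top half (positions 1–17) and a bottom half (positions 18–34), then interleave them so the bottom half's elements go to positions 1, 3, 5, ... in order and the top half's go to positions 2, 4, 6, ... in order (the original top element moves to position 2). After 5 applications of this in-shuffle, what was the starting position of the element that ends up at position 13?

Work backwards from position 13, undoing one in-shuffle at a time:
13 ← 24 ← 12 ← 6 ← 3 ← 19
So the element now at position 13 started at position 19.

19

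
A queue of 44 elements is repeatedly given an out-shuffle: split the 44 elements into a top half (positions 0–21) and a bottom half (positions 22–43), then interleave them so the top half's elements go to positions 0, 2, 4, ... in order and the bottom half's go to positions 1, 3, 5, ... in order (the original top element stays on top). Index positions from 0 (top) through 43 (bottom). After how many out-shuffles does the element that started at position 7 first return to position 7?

14

Follow position 7 under repeated out-shuffles:
7 → 14 → 28 → 13 → 26 → 9 → 18 → 36 → 29 → 15 → 30 → 17 → 34 → 25 → 7
It first returns after 14 out-shuffles.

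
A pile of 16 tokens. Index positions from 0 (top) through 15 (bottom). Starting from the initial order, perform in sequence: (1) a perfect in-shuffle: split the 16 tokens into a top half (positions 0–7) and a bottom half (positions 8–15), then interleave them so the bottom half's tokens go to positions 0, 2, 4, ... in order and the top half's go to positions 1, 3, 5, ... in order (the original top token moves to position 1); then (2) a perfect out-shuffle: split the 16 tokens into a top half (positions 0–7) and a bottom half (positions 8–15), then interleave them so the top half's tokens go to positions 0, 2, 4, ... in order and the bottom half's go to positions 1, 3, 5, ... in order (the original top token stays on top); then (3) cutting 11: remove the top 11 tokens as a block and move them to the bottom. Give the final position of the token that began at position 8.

5

Track the token from position 8 forward through each operation:
  after op 1 (in-shuffle): 8 → 0
  after op 2 (out-shuffle): 0 → 0
  after op 3 (cut 11): 0 → 5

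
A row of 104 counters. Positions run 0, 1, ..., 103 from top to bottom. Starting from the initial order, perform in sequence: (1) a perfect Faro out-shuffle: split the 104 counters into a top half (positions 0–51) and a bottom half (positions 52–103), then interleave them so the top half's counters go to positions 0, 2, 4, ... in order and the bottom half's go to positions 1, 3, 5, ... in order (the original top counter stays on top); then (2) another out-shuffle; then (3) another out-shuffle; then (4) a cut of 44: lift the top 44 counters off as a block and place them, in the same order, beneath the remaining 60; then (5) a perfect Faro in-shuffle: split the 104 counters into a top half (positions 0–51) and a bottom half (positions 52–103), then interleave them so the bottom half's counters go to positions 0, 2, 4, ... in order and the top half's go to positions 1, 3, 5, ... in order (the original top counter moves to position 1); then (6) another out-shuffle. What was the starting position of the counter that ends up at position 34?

Undo the operations in reverse order, starting from position 34:
  undo op 6 (out-shuffle, from top half): 34 ← 17
  undo op 5 (in-shuffle, from top half): 17 ← 8
  undo op 4 (cut 44): 8 ← 52
  undo op 3 (out-shuffle, from top half): 52 ← 26
  undo op 2 (out-shuffle, from top half): 26 ← 13
  undo op 1 (out-shuffle, from bottom half): 13 ← 58
So the counter at position 34 came from original position 58.

58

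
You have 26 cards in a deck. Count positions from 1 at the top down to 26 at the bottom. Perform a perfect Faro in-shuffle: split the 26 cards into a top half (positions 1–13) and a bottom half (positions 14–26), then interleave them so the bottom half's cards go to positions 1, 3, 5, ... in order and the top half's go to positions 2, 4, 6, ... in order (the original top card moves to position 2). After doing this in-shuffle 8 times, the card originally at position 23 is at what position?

Track the card's position through each in-shuffle:
23 → 19 → 11 → 22 → 17 → 7 → 14 → 1 → 2

2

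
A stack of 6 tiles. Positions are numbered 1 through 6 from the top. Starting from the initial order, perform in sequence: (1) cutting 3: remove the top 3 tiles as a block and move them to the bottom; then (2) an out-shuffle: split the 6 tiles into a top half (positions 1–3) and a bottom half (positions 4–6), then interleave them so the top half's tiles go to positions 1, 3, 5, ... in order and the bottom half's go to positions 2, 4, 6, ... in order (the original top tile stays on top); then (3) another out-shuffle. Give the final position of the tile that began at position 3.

Track the tile from position 3 forward through each operation:
  after op 1 (cut 3): 3 → 6
  after op 2 (out-shuffle): 6 → 6
  after op 3 (out-shuffle): 6 → 6

6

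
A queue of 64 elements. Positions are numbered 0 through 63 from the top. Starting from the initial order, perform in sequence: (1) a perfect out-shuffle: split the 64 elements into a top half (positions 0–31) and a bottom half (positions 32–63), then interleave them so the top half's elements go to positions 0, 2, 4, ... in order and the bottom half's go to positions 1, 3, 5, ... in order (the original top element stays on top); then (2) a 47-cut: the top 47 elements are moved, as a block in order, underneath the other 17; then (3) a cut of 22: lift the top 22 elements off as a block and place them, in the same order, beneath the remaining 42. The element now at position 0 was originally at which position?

34

Undo the operations in reverse order, starting from position 0:
  undo op 3 (cut 22): 0 ← 22
  undo op 2 (cut 47): 22 ← 5
  undo op 1 (out-shuffle, from bottom half): 5 ← 34
So the element at position 0 came from original position 34.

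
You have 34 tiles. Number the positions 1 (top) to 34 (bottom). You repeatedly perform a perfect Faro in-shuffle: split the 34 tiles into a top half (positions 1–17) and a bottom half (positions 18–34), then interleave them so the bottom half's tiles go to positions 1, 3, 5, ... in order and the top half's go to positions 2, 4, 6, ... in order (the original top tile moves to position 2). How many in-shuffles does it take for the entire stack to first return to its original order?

12

The in-shuffle permutes the 34 positions with cycle lengths [3, 3, 4, 12, 12].
Every tile is home exactly when every cycle has completed a whole number of laps, i.e. after lcm(3, 4, 12) = 12 in-shuffles.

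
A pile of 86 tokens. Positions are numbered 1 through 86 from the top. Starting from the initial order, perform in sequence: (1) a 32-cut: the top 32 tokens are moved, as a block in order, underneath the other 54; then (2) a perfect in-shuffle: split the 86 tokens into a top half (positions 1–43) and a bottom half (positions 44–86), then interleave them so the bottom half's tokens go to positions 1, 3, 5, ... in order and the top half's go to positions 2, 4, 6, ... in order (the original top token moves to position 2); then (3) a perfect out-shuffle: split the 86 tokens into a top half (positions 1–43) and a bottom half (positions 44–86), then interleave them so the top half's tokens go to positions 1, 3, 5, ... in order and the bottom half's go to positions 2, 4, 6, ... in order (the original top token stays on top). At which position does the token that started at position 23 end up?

48

Track the token from position 23 forward through each operation:
  after op 1 (cut 32): 23 → 77
  after op 2 (in-shuffle): 77 → 67
  after op 3 (out-shuffle): 67 → 48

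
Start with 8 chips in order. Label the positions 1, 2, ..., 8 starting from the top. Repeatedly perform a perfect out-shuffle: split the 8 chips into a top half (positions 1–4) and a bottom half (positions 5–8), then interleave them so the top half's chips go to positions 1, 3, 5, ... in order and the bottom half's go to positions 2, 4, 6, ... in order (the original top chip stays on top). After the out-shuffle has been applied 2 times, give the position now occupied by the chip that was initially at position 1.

1

Position 1 is a fixed point of every out-shuffle, so the chip never moves.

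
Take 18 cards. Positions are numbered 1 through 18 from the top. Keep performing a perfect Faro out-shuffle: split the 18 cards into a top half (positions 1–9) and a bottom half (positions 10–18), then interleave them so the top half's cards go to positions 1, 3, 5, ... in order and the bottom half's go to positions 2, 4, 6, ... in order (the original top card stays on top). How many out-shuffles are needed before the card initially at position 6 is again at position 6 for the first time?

Follow position 6 under repeated out-shuffles:
6 → 11 → 4 → 7 → 13 → 8 → 15 → 12 → 6
It first returns after 8 out-shuffles.

8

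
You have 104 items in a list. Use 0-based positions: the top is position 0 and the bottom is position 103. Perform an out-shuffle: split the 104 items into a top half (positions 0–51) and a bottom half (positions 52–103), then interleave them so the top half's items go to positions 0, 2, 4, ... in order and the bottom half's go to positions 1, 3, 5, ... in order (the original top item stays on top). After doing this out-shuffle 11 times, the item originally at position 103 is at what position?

103

Position 103 is a fixed point of every out-shuffle, so the item never moves.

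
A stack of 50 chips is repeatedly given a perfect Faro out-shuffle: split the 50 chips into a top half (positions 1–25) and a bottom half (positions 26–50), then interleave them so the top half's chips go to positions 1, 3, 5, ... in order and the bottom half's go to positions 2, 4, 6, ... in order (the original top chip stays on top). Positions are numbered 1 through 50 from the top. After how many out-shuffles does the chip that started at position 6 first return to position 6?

Follow position 6 under repeated out-shuffles:
6 → 11 → 21 → 41 → 32 → 14 → 27 → 4 → ... → 6 (length 21)
It first returns after 21 out-shuffles.

21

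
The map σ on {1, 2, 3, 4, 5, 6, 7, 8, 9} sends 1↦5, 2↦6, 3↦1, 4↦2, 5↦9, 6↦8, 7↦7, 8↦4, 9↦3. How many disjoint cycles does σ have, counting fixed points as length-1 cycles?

3

Cycle decomposition: (1 5 9 3) (2 6 8 4) (7).
3 cycles.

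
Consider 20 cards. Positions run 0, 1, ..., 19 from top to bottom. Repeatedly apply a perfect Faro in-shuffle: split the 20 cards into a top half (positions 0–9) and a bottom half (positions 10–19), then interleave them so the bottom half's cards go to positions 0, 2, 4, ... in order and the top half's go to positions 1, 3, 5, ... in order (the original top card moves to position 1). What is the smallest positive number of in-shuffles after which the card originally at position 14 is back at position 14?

3

Follow position 14 under repeated in-shuffles:
14 → 8 → 17 → 14
It first returns after 3 in-shuffles.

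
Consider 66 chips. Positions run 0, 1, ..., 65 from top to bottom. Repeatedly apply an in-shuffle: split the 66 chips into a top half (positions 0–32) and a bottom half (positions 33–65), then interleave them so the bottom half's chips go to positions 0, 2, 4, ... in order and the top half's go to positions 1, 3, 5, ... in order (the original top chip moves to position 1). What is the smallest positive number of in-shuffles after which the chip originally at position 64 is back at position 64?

Follow position 64 under repeated in-shuffles:
64 → 62 → 58 → 50 → 34 → 2 → 5 → 11 → ... → 64 (length 66)
It first returns after 66 in-shuffles.

66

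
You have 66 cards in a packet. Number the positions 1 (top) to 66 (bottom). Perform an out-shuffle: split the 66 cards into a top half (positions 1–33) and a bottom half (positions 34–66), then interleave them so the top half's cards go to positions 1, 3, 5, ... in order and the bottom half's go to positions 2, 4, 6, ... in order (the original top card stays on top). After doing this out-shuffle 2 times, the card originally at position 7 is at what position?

25

Track the card's position through each out-shuffle:
7 → 13 → 25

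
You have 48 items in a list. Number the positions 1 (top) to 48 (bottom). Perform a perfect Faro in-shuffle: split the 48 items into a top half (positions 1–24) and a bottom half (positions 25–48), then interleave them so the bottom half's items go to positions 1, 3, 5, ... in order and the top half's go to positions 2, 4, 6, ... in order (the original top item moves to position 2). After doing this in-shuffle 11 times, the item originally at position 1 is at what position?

39

Track the item's position through each in-shuffle:
1 → 2 → 4 → 8 → 16 → 32 → 15 → 30 → 11 → 22 → 44 → 39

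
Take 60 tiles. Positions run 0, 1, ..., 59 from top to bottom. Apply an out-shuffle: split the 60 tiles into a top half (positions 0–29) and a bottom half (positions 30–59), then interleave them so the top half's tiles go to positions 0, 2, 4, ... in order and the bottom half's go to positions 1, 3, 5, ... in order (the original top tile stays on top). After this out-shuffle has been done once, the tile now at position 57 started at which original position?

58

Work backwards from position 57, undoing one out-shuffle at a time:
57 ← 58
So the tile now at position 57 started at position 58.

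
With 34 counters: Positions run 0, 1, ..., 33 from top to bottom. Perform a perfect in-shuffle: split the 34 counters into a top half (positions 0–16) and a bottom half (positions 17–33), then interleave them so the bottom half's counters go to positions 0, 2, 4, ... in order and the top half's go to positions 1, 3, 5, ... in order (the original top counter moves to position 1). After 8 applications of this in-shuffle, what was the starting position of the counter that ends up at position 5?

25

Work backwards from position 5, undoing one in-shuffle at a time:
5 ← 2 ← 18 ← 26 ← 30 ← 32 ← 33 ← 16 ← 25
So the counter now at position 5 started at position 25.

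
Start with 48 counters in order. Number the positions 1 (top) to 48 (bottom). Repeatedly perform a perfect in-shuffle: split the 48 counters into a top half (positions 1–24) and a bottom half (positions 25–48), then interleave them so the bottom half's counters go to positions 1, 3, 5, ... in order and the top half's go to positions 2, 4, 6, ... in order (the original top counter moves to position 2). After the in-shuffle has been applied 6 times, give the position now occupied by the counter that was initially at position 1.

Track the counter's position through each in-shuffle:
1 → 2 → 4 → 8 → 16 → 32 → 15

15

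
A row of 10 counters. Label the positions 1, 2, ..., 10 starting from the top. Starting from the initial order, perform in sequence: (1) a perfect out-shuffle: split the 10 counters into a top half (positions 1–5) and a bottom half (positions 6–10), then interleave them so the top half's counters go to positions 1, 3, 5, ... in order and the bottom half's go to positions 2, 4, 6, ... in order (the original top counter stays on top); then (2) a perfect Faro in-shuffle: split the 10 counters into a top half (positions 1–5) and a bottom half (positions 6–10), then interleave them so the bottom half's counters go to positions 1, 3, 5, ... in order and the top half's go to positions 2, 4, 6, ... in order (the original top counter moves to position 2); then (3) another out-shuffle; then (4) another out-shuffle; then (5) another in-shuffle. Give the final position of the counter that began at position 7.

Track the counter from position 7 forward through each operation:
  after op 1 (out-shuffle): 7 → 4
  after op 2 (in-shuffle): 4 → 8
  after op 3 (out-shuffle): 8 → 6
  after op 4 (out-shuffle): 6 → 2
  after op 5 (in-shuffle): 2 → 4

4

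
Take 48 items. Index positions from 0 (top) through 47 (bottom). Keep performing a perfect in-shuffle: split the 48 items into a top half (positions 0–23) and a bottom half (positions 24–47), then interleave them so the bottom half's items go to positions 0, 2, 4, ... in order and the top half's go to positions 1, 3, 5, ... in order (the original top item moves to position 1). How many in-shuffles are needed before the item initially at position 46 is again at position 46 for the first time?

21

Follow position 46 under repeated in-shuffles:
46 → 44 → 40 → 32 → 16 → 33 → 18 → 37 → ... → 46 (length 21)
It first returns after 21 in-shuffles.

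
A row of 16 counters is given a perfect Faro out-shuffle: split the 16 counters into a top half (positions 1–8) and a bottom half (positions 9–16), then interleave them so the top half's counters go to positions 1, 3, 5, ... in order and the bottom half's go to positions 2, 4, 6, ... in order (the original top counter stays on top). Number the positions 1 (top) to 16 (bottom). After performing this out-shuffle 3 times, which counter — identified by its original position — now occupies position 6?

Work backwards from position 6, undoing one out-shuffle at a time:
6 ← 11 ← 6 ← 11
So the counter now at position 6 started at position 11.

11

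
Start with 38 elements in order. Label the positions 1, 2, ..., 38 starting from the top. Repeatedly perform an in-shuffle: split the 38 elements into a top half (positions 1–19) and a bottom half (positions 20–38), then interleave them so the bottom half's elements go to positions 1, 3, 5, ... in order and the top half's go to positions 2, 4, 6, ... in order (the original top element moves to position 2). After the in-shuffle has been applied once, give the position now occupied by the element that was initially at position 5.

Track the element's position through each in-shuffle:
5 → 10

10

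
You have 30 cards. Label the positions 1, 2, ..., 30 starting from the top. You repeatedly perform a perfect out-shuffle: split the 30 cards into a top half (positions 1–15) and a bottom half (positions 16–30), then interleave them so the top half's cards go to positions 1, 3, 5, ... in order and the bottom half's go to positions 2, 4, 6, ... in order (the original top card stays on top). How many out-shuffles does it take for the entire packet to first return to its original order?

The out-shuffle permutes the 30 positions with cycle lengths [1, 1, 28].
Every card is home exactly when every cycle has completed a whole number of laps, i.e. after lcm(1, 28) = 28 out-shuffles.

28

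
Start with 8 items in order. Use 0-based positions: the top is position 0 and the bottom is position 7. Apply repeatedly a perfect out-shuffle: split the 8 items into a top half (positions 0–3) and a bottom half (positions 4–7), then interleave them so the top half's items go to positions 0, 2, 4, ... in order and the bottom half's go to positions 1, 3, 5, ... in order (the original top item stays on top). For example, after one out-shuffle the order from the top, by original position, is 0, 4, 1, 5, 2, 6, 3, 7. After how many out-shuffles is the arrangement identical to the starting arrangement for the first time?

The out-shuffle permutes the 8 positions with cycle lengths [1, 1, 3, 3].
Every item is home exactly when every cycle has completed a whole number of laps, i.e. after lcm(1, 3) = 3 out-shuffles.

3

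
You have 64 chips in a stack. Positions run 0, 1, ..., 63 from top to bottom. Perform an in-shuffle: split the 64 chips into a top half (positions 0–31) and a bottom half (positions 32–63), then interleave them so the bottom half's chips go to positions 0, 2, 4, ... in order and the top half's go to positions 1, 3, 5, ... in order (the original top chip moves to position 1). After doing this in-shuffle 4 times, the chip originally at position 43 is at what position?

53

Track the chip's position through each in-shuffle:
43 → 22 → 45 → 26 → 53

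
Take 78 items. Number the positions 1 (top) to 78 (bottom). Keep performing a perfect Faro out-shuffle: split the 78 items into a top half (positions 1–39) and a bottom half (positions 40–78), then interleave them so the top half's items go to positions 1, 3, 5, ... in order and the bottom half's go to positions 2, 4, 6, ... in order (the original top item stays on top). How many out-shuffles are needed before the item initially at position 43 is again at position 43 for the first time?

Follow position 43 under repeated out-shuffles:
43 → 8 → 15 → 29 → 57 → 36 → 71 → 64 → 50 → 22 → 43
It first returns after 10 out-shuffles.

10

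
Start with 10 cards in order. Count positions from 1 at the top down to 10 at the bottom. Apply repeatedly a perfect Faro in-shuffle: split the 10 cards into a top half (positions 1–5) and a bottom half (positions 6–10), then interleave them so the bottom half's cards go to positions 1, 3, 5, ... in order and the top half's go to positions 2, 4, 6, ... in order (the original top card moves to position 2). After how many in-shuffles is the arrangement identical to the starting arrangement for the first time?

10

The in-shuffle permutes the 10 positions with cycle lengths [10].
Every card is home exactly when every cycle has completed a whole number of laps, i.e. after lcm(10) = 10 in-shuffles.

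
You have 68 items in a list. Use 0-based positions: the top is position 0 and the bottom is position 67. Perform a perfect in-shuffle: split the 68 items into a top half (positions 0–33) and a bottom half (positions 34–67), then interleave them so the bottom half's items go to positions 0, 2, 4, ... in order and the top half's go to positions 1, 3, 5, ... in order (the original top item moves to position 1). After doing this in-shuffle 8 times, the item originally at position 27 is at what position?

Track the item's position through each in-shuffle:
27 → 55 → 42 → 16 → 33 → 67 → 66 → 64 → 60

60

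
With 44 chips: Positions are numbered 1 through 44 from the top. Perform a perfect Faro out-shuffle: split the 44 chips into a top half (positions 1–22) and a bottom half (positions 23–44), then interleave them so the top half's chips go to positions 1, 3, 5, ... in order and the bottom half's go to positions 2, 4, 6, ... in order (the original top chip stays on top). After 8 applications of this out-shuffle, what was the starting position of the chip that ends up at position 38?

4

Work backwards from position 38, undoing one out-shuffle at a time:
38 ← 41 ← 21 ← 11 ← 6 ← 25 ← 13 ← 7 ← 4
So the chip now at position 38 started at position 4.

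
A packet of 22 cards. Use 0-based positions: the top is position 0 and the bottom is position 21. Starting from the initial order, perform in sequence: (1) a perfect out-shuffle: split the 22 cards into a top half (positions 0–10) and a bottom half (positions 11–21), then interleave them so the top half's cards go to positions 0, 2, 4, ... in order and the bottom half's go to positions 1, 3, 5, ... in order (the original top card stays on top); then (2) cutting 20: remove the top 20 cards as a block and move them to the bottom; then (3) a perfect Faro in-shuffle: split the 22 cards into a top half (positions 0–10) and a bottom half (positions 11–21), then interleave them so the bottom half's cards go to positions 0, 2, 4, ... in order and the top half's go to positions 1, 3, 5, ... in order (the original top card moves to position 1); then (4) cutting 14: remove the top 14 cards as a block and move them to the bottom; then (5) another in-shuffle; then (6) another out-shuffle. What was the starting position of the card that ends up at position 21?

5

Undo the operations in reverse order, starting from position 21:
  undo op 6 (out-shuffle, from bottom half): 21 ← 21
  undo op 5 (in-shuffle, from top half): 21 ← 10
  undo op 4 (cut 14): 10 ← 2
  undo op 3 (in-shuffle, from bottom half): 2 ← 12
  undo op 2 (cut 20): 12 ← 10
  undo op 1 (out-shuffle, from top half): 10 ← 5
So the card at position 21 came from original position 5.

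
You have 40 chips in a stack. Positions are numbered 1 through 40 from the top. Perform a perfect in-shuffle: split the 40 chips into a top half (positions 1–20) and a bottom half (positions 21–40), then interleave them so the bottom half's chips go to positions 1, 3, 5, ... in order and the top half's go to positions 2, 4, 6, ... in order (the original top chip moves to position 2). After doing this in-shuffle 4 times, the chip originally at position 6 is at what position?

14

Track the chip's position through each in-shuffle:
6 → 12 → 24 → 7 → 14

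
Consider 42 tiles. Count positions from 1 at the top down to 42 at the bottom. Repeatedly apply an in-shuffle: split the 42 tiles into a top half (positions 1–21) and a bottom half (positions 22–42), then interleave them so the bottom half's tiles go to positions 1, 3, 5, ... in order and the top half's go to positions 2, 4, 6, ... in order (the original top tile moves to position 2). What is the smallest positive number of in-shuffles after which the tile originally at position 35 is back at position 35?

14

Follow position 35 under repeated in-shuffles:
35 → 27 → 11 → 22 → 1 → 2 → 4 → 8 → 16 → 32 → 21 → 42 → 41 → 39 → 35
It first returns after 14 in-shuffles.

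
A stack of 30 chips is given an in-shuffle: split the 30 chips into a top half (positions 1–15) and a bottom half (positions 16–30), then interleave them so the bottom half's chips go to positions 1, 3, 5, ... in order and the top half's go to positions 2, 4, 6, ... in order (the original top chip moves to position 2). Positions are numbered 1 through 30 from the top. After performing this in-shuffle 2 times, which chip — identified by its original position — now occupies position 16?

4

Work backwards from position 16, undoing one in-shuffle at a time:
16 ← 8 ← 4
So the chip now at position 16 started at position 4.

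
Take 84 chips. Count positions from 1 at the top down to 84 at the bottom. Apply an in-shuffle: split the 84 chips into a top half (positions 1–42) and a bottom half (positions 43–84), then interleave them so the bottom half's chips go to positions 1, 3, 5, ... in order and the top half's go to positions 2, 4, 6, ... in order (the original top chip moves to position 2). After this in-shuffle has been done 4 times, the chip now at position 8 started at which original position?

43

Work backwards from position 8, undoing one in-shuffle at a time:
8 ← 4 ← 2 ← 1 ← 43
So the chip now at position 8 started at position 43.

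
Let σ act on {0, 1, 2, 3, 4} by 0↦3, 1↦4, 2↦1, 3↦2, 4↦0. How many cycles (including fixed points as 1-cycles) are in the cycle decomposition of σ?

Cycle decomposition: (0 3 2 1 4).
1 cycle.

1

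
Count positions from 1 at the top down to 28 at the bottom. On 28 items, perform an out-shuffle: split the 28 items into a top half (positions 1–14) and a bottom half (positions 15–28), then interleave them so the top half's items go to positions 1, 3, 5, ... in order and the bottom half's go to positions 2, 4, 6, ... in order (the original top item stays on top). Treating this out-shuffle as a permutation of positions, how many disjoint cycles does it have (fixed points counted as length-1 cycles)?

Trace each unvisited position around until it returns:
(1) (2 3 5 9 17 6 ... len 18) (4 7 13 25 22 16) (10 19) (28)
5 cycles in total.

5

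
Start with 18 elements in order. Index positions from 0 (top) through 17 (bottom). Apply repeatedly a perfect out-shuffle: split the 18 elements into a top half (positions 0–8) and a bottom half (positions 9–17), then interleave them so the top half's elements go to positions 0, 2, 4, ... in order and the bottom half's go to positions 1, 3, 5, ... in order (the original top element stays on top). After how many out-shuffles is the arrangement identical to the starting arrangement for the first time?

The out-shuffle permutes the 18 positions with cycle lengths [1, 1, 8, 8].
Every element is home exactly when every cycle has completed a whole number of laps, i.e. after lcm(1, 8) = 8 out-shuffles.

8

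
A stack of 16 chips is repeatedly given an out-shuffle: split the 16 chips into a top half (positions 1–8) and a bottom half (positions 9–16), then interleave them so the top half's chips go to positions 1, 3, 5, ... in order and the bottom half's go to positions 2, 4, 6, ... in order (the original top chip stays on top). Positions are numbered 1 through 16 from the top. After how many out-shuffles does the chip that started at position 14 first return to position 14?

Follow position 14 under repeated out-shuffles:
14 → 12 → 8 → 15 → 14
It first returns after 4 out-shuffles.

4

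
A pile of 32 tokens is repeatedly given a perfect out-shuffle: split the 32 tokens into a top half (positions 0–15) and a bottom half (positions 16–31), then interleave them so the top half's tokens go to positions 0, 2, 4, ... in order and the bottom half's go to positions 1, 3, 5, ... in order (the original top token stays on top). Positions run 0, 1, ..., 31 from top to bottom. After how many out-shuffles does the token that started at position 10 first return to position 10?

Follow position 10 under repeated out-shuffles:
10 → 20 → 9 → 18 → 5 → 10
It first returns after 5 out-shuffles.

5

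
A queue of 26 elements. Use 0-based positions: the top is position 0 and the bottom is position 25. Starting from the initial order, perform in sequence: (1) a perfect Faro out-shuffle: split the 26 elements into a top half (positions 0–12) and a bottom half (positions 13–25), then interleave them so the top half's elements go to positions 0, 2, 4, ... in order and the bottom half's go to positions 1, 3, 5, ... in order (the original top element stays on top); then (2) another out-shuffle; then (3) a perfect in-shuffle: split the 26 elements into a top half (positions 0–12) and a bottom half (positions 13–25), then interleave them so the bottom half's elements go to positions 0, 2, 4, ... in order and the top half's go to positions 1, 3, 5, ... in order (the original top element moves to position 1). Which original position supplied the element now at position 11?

Undo the operations in reverse order, starting from position 11:
  undo op 3 (in-shuffle, from top half): 11 ← 5
  undo op 2 (out-shuffle, from bottom half): 5 ← 15
  undo op 1 (out-shuffle, from bottom half): 15 ← 20
So the element at position 11 came from original position 20.

20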